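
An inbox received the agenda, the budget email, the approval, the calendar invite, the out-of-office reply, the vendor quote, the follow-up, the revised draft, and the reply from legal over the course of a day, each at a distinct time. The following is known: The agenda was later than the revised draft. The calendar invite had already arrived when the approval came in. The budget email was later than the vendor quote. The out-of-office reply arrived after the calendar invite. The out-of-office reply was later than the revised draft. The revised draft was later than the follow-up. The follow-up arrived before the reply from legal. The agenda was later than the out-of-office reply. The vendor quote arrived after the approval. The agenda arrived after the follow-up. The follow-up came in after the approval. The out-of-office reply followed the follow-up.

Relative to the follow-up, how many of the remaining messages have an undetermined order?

2

Forced before the follow-up: the approval and the calendar invite; forced after the follow-up: the agenda, the out-of-office reply, the reply from legal, and the revised draft.
That leaves the budget email and the vendor quote with no forced order relative to the follow-up — 2.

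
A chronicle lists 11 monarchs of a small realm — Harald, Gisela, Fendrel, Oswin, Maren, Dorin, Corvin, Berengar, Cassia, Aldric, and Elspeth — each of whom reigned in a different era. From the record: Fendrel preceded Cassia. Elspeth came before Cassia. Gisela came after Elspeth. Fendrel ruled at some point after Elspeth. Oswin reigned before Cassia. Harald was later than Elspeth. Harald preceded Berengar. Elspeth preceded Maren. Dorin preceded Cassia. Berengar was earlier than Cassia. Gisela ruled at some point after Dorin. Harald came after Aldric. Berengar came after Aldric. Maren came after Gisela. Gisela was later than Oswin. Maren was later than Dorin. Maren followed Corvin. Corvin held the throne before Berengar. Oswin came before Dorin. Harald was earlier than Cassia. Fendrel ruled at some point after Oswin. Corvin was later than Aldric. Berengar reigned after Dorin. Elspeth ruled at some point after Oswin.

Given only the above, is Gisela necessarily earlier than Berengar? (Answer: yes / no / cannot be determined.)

cannot be determined

No chain of stated constraints runs from Gisela to Berengar, and none runs from Berengar to Gisela either.
So the relative order of Gisela and Berengar is not fixed by the given facts.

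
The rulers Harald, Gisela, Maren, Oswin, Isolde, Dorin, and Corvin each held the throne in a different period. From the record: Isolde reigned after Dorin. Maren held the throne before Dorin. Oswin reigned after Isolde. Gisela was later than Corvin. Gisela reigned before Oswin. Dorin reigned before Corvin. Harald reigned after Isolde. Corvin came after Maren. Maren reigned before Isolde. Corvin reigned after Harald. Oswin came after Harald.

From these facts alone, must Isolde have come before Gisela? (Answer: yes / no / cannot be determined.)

yes

Chain the constraints: Isolde → Harald → Corvin → Gisela. Each link is directly stated, so Isolde comes before Gisela.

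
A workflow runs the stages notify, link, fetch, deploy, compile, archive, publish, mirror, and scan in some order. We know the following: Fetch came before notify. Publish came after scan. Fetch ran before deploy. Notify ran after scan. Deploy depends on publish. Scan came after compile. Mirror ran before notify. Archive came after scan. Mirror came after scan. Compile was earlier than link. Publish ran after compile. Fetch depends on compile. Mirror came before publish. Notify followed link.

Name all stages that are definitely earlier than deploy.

compile, fetch, mirror, publish, scan

Directly stated before deploy: fetch and publish.
Compile reaches deploy via compile → fetch → deploy.
Mirror reaches deploy via mirror → publish → deploy.
Scan reaches deploy via scan → publish → deploy.
No chain forces notify (or any of the others) ahead of deploy.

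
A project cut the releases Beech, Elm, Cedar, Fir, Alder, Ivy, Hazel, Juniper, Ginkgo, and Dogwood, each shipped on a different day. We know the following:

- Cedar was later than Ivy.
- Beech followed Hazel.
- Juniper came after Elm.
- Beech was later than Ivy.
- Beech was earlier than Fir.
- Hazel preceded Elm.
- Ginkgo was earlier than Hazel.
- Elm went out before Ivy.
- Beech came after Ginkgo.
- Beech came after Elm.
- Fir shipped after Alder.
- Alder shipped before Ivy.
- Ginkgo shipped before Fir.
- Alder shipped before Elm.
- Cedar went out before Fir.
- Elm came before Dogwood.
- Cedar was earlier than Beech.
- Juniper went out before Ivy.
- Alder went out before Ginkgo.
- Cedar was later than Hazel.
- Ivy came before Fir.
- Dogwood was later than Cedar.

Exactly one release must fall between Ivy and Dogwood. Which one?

Tracing the constraints gives Ivy → Cedar → Dogwood, so Cedar sits after Ivy and before Dogwood.
No other release is forced both after Ivy and before Dogwood.

Cedar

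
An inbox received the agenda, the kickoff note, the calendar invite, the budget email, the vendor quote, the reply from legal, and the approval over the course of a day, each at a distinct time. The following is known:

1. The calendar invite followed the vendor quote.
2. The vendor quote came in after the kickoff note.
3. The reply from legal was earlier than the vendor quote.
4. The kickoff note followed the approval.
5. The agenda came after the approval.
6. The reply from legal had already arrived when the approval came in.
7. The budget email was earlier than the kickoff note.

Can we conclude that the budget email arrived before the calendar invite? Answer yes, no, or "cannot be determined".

yes

Chain the constraints: the budget email → the kickoff note → the vendor quote → the calendar invite. Each link is directly stated, so the budget email comes before the calendar invite.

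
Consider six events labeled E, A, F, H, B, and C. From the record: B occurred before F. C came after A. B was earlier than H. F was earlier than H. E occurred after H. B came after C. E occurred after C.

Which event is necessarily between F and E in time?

H

Tracing the constraints gives F → H → E, so H sits after F and before E.
No other event is forced both after F and before E.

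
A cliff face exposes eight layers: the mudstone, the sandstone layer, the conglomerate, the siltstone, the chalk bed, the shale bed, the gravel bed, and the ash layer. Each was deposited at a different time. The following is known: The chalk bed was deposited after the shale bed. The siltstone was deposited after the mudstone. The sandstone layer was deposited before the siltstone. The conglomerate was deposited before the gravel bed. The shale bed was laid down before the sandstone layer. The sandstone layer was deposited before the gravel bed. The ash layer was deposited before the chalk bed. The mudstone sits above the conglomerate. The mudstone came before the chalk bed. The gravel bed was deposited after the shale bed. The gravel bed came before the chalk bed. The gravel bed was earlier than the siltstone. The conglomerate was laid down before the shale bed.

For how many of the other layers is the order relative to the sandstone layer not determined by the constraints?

2

Forced before the sandstone layer: the conglomerate and the shale bed; forced after the sandstone layer: the chalk bed, the gravel bed, and the siltstone.
That leaves the ash layer and the mudstone with no forced order relative to the sandstone layer — 2.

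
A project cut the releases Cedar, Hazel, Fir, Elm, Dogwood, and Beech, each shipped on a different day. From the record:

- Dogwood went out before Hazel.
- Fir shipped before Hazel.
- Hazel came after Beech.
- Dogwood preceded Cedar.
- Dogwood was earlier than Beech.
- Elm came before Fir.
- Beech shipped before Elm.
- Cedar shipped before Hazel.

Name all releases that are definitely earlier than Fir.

Beech, Dogwood, Elm

Directly stated before Fir: Elm.
Beech reaches Fir via Beech → Elm → Fir.
Dogwood reaches Fir via Dogwood → Beech → Elm → Fir.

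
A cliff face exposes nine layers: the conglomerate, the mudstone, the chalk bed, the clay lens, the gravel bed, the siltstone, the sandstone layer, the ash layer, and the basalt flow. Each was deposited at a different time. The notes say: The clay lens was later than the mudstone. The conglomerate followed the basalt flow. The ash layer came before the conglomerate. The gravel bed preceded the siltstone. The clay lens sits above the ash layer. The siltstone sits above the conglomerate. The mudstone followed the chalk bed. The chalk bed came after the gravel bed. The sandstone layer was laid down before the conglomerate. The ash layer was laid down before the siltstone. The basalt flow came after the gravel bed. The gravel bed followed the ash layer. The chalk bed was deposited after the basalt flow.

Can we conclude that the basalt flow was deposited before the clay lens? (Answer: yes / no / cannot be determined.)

Chain the constraints: the basalt flow → the chalk bed → the mudstone → the clay lens. Each link is directly stated, so the basalt flow comes before the clay lens.

yes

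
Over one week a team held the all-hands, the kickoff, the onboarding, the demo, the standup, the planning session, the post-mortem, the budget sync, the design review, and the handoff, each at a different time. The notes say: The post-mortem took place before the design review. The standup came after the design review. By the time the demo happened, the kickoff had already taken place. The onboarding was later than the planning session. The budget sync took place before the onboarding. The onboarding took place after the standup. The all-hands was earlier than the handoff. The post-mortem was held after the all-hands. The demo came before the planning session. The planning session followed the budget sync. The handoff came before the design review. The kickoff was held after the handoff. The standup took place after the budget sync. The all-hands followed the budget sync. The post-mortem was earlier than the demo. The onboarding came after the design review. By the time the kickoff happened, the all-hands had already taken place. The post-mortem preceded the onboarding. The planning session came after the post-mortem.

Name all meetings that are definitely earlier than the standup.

the all-hands, the budget sync, the design review, the handoff, the post-mortem

Directly stated before the standup: the budget sync and the design review.
The all-hands reaches the standup via the all-hands → the post-mortem → the design review → the standup.
The handoff reaches the standup via the handoff → the design review → the standup.
The post-mortem reaches the standup via the post-mortem → the design review → the standup.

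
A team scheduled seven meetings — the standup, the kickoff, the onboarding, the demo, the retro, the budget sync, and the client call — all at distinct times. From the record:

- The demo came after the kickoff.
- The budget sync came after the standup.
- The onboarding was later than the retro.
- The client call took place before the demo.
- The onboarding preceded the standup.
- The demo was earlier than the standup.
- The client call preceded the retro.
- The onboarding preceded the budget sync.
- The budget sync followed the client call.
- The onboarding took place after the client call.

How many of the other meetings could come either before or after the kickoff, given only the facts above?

3

Forced after the kickoff: the budget sync, the demo, and the standup.
That leaves the client call, the onboarding, and the retro with no forced order relative to the kickoff — 3.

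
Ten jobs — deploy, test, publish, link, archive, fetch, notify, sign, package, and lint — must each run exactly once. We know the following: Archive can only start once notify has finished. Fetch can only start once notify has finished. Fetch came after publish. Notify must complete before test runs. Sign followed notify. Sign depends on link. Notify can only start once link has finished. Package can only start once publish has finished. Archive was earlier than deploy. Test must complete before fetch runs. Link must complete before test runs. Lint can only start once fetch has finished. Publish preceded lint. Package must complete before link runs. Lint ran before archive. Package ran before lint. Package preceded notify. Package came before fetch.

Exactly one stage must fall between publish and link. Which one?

package

Tracing the constraints gives publish → package → link, so package sits after publish and before link.
No other stage is forced both after publish and before link.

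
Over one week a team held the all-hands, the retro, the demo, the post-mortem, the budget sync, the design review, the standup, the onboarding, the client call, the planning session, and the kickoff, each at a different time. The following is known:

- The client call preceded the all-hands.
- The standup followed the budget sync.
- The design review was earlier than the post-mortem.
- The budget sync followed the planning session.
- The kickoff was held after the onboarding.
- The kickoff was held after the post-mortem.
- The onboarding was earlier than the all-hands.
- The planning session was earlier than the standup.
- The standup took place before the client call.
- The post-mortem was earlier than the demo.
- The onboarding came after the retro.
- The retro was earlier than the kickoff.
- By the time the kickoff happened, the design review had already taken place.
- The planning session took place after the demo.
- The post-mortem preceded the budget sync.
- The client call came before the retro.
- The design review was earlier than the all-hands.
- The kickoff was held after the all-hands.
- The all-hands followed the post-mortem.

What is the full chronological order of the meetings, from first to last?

the design review, the post-mortem, the demo, the planning session, the budget sync, the standup, the client call, the retro, the onboarding, the all-hands, the kickoff

The constraints fix every adjacent pair, so only one ordering works:
the design review → the post-mortem → the demo → the planning session → the budget sync → the standup → the client call → the retro → the onboarding → the all-hands → the kickoff.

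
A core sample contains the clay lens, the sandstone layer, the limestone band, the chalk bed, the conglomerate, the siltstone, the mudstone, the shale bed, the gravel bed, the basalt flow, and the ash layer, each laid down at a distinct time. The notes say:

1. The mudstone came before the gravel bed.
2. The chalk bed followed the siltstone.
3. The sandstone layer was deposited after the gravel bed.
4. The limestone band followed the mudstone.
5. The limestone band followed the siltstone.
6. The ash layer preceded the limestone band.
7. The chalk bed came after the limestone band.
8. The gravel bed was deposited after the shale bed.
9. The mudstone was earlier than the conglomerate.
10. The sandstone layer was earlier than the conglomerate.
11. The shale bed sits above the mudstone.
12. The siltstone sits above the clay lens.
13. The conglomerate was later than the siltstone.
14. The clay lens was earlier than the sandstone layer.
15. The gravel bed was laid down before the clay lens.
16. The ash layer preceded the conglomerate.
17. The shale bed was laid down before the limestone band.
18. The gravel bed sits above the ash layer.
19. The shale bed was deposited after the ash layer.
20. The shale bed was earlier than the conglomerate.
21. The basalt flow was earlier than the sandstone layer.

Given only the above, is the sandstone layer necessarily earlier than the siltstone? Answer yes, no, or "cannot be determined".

cannot be determined

No chain of stated constraints runs from the sandstone layer to the siltstone, and none runs from the siltstone to the sandstone layer either.
So the relative order of the sandstone layer and the siltstone is not fixed by the given facts.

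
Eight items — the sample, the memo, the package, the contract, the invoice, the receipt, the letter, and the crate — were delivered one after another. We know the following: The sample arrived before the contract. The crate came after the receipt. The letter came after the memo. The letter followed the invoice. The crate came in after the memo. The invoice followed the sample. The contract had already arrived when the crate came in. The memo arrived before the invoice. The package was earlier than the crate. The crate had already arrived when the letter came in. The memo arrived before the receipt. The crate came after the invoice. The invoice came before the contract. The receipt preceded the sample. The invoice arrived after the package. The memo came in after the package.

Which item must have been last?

Every other item has a chain of constraints placing it before the letter, so the letter is last.

the letter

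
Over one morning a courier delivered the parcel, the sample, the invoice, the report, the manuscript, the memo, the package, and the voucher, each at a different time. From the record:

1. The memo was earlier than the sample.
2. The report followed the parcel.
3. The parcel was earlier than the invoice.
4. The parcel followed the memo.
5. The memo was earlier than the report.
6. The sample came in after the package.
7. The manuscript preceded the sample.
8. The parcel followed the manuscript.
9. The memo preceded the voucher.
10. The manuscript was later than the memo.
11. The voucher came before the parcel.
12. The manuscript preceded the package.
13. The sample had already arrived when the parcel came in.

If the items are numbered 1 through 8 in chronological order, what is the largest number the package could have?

The package must come before the invoice, the parcel, the report, and the sample — 4 items forced after it.
Everything else can be placed before the package in some valid order, so the package can sit as late as position 8 − 4 = 4.

4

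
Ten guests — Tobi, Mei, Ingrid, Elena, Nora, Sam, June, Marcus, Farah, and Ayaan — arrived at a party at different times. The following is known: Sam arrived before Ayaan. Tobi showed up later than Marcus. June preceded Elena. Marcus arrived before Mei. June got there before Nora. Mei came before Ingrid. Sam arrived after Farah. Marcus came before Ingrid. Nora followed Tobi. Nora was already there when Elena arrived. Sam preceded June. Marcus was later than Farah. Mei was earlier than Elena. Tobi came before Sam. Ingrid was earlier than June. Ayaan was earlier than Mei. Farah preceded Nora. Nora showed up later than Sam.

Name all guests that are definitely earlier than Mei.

Directly stated before Mei: Ayaan and Marcus.
Farah reaches Mei via Farah → Marcus → Mei.
Sam reaches Mei via Sam → Ayaan → Mei.
Tobi reaches Mei via Tobi → Sam → Ayaan → Mei.
No chain forces Ingrid (or any of the others) ahead of Mei.

Ayaan, Farah, Marcus, Sam, Tobi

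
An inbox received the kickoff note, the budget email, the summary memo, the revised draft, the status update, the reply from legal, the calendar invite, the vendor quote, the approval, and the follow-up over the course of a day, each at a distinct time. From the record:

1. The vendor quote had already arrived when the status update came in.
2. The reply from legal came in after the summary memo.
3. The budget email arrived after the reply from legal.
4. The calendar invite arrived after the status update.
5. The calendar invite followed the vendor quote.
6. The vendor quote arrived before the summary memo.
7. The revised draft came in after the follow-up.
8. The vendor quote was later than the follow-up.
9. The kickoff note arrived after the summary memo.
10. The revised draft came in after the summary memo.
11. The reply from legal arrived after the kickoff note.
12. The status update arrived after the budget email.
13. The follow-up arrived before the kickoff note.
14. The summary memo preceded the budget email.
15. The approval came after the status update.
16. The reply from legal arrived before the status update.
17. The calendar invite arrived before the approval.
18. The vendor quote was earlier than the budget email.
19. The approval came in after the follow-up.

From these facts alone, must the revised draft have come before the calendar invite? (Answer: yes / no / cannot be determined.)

cannot be determined

No chain of stated constraints runs from the revised draft to the calendar invite, and none runs from the calendar invite to the revised draft either.
So the relative order of the revised draft and the calendar invite is not fixed by the given facts.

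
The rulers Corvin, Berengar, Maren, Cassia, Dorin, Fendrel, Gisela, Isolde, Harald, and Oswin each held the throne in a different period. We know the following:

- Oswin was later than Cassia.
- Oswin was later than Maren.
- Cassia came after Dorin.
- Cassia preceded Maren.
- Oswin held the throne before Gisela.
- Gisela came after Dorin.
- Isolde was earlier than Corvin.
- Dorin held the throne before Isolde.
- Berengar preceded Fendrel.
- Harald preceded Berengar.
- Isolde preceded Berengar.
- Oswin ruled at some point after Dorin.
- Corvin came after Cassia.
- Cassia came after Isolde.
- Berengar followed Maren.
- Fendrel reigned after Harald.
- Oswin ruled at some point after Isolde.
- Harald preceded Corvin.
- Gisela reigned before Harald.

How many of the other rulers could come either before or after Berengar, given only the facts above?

Forced before Berengar: Cassia, Dorin, Gisela, Harald, Isolde, Maren, and Oswin; forced after Berengar: Fendrel.
That leaves Corvin with no forced order relative to Berengar — 1.

1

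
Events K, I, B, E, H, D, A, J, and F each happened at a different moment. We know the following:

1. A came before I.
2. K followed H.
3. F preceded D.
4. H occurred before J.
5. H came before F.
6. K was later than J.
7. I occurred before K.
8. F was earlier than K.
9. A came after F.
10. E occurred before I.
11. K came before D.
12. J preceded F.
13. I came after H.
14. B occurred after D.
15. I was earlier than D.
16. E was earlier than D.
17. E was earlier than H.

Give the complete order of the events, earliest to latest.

E, H, J, F, A, I, K, D, B

The constraints fix every adjacent pair, so only one ordering works:
E → H → J → F → A → I → K → D → B.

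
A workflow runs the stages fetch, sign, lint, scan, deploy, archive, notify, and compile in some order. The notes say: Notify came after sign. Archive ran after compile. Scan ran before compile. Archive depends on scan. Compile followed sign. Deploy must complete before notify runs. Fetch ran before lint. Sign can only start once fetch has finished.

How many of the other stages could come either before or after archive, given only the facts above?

Forced before archive: compile, fetch, scan, and sign.
That leaves deploy, lint, and notify with no forced order relative to archive — 3.

3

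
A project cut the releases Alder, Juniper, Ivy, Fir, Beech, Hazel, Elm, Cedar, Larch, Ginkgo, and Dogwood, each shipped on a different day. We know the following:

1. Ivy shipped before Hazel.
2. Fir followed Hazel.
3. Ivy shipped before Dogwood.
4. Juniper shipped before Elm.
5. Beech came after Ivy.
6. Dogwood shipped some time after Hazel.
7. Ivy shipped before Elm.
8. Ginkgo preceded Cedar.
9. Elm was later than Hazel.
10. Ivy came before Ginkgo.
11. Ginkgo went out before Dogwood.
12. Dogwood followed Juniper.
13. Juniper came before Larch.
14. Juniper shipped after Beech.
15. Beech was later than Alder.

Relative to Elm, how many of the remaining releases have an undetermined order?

Forced before Elm: Alder, Beech, Hazel, Ivy, and Juniper.
That leaves Cedar, Dogwood, Fir, Ginkgo, and Larch with no forced order relative to Elm — 5.

5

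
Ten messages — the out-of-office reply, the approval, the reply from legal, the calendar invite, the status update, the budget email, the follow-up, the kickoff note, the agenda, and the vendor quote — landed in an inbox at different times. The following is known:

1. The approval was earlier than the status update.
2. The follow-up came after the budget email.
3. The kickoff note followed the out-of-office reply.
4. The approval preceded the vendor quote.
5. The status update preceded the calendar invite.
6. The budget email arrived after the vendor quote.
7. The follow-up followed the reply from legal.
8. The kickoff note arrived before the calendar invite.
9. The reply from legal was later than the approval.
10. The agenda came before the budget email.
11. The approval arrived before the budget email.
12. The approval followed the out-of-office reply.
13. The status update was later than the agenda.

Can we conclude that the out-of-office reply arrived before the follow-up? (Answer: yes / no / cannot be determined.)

yes

Chain the constraints: the out-of-office reply → the approval → the budget email → the follow-up. Each link is directly stated, so the out-of-office reply comes before the follow-up.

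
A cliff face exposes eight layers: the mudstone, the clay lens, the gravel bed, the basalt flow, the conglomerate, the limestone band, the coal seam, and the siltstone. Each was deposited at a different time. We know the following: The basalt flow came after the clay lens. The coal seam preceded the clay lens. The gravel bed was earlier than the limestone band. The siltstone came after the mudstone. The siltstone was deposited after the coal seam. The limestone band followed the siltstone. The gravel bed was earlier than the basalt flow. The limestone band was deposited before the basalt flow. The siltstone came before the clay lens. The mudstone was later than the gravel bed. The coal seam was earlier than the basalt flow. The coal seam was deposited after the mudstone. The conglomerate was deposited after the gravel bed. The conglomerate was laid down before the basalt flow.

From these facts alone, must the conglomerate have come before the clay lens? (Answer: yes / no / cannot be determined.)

cannot be determined

No chain of stated constraints runs from the conglomerate to the clay lens, and none runs from the clay lens to the conglomerate either.
So the relative order of the conglomerate and the clay lens is not fixed by the given facts.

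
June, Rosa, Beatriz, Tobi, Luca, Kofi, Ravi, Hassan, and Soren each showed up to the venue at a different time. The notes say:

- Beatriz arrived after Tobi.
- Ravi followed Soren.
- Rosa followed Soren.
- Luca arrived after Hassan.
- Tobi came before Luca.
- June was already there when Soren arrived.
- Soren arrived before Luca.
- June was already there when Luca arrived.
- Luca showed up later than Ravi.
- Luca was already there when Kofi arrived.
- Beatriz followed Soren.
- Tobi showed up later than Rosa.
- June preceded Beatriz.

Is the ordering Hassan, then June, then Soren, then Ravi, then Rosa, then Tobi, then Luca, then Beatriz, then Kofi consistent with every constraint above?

yes

Check each stated constraint against the proposed order — e.g. Hassan is ahead of Luca; June is ahead of Beatriz. Every pair is in the required order; nothing is violated.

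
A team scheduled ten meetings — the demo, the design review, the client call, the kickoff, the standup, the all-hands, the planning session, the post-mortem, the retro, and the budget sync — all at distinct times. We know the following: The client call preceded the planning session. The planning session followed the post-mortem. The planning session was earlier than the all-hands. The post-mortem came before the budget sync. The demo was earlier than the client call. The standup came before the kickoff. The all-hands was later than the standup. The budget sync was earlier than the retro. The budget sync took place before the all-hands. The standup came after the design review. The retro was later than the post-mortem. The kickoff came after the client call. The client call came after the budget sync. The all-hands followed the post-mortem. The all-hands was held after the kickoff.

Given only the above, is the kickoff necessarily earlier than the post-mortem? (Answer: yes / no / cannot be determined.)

Tracing the constraints gives the post-mortem → the budget sync → the client call → the kickoff, so the post-mortem must come before the kickoff.
That means the kickoff cannot be before the post-mortem.

no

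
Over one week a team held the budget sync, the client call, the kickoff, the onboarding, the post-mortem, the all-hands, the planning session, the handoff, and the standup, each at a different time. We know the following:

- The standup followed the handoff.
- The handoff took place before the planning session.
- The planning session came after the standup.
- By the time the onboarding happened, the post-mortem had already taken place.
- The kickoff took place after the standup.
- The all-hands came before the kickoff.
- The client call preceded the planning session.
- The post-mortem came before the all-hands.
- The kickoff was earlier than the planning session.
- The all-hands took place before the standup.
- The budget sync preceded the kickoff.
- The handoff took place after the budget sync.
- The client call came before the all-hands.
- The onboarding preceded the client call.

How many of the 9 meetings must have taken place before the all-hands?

Directly stated before the all-hands: the client call and the post-mortem.
The onboarding reaches the all-hands via the onboarding → the client call → the all-hands.
No chain forces the handoff (or any of the others) ahead of the all-hands.
That's the client call, the onboarding, and the post-mortem — 3 in all.

3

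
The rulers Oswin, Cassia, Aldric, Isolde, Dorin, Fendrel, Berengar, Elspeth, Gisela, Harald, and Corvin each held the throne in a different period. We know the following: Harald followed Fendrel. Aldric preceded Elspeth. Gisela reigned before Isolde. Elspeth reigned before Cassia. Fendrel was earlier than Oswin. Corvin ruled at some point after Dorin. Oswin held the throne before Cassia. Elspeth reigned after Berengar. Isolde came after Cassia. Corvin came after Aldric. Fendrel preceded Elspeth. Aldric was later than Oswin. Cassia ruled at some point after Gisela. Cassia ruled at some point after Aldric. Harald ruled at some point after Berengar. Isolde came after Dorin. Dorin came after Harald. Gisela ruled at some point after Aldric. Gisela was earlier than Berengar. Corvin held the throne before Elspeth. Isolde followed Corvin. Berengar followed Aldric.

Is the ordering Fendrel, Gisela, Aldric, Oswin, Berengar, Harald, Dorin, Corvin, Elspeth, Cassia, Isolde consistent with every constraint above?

The constraints require Oswin before Aldric, but in the proposed sequence Aldric appears ahead of Oswin. That one violation is enough.

no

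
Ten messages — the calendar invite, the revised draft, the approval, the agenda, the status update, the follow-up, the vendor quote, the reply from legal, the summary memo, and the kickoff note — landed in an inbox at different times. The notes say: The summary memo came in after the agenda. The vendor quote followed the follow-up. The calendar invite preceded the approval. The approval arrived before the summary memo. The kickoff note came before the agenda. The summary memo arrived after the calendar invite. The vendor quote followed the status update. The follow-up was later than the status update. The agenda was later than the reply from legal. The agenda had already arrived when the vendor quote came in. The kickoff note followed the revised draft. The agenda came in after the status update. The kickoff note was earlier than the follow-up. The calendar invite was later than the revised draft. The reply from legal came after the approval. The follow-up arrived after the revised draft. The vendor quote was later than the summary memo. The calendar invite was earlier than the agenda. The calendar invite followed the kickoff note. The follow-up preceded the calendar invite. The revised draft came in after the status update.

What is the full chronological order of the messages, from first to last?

the status update, the revised draft, the kickoff note, the follow-up, the calendar invite, the approval, the reply from legal, the agenda, the summary memo, the vendor quote

The constraints fix every adjacent pair, so only one ordering works:
the status update → the revised draft → the kickoff note → the follow-up → the calendar invite → the approval → the reply from legal → the agenda → the summary memo → the vendor quote.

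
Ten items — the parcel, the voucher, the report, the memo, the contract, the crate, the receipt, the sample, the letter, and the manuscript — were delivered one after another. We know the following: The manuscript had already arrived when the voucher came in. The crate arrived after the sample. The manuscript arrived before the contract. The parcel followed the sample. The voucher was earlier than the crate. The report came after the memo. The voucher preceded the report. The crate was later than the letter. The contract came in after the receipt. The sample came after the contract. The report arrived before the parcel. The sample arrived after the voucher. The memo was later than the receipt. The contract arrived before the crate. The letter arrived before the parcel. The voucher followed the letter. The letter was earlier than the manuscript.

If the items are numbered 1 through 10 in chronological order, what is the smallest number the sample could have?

The contract, the letter, the manuscript, the receipt, and the voucher must all come before the sample — 5 forced predecessors.
Nothing else is forced ahead of the sample, so its earliest slot is position 5 + 1 = 6.

6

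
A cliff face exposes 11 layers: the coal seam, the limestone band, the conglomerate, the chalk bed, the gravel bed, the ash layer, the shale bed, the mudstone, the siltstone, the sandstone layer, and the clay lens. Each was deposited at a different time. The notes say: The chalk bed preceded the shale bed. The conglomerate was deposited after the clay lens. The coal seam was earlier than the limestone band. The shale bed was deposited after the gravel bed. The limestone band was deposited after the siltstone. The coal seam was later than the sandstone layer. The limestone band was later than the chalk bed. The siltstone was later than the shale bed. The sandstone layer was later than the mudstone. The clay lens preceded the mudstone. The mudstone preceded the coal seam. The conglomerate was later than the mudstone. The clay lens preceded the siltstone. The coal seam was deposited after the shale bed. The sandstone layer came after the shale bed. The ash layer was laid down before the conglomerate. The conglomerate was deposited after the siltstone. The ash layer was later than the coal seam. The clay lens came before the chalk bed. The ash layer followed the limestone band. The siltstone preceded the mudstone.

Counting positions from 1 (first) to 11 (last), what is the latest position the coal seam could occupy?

8

The coal seam must come before the ash layer, the conglomerate, and the limestone band — 3 layers forced after it.
Everything else can be placed before the coal seam in some valid order, so the coal seam can sit as late as position 11 − 3 = 8.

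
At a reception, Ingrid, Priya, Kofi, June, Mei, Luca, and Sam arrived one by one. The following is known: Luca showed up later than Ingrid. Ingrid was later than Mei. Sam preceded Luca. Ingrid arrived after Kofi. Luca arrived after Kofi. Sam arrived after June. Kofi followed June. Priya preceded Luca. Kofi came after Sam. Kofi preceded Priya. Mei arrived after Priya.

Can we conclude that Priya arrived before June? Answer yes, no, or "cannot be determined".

no

Tracing the constraints gives June → Kofi → Priya, so June must come before Priya.
That means Priya cannot be before June.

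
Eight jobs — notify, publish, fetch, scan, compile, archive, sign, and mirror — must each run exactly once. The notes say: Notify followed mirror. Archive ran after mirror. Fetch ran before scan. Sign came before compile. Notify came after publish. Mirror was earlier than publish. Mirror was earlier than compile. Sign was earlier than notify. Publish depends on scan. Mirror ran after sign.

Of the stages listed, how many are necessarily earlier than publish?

4

Directly stated before publish: mirror and scan.
Fetch reaches publish via fetch → scan → publish.
Sign reaches publish via sign → mirror → publish.
That's fetch, mirror, scan, and sign — 4 in all.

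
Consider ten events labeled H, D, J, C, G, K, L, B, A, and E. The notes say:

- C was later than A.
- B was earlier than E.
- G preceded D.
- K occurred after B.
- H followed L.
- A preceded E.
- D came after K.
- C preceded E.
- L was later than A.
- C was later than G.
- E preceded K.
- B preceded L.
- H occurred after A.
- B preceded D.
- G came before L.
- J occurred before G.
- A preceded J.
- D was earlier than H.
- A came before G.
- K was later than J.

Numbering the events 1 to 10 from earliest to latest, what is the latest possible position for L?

L must come before H — 1 event forced after it.
Everything else can be placed before L in some valid order, so L can sit as late as position 10 − 1 = 9.

9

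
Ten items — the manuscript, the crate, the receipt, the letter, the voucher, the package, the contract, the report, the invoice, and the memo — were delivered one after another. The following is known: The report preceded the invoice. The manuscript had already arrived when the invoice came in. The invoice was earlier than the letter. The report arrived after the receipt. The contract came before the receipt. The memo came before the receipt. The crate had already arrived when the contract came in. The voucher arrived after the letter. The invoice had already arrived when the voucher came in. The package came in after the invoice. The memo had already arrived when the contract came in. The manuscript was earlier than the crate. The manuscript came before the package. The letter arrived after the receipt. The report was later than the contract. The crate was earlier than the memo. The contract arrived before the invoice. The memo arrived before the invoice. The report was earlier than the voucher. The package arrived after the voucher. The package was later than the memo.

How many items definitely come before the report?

Directly stated before the report: the contract and the receipt.
The crate reaches the report via the crate → the contract → the report.
The manuscript reaches the report via the manuscript → the crate → the contract → the report.
The memo reaches the report via the memo → the receipt → the report.
That's the contract, the crate, the manuscript, the memo, and the receipt — 5 in all.

5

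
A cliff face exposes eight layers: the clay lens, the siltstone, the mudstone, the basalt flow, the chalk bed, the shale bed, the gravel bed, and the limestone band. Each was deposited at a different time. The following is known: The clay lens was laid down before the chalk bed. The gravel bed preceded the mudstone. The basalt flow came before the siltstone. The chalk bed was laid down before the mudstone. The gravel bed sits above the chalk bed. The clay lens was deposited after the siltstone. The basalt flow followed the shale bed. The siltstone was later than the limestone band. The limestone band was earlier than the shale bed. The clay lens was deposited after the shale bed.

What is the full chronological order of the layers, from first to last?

The constraints fix every adjacent pair, so only one ordering works:
the limestone band → the shale bed → the basalt flow → the siltstone → the clay lens → the chalk bed → the gravel bed → the mudstone.

the limestone band, the shale bed, the basalt flow, the siltstone, the clay lens, the chalk bed, the gravel bed, the mudstone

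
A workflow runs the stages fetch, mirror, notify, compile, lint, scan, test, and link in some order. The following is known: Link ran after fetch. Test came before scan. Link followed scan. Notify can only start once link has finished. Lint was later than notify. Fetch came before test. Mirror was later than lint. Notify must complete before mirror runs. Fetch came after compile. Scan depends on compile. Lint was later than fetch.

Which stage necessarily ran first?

compile

Compile has a chain of constraints placing it before every other stage, so compile must be first.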